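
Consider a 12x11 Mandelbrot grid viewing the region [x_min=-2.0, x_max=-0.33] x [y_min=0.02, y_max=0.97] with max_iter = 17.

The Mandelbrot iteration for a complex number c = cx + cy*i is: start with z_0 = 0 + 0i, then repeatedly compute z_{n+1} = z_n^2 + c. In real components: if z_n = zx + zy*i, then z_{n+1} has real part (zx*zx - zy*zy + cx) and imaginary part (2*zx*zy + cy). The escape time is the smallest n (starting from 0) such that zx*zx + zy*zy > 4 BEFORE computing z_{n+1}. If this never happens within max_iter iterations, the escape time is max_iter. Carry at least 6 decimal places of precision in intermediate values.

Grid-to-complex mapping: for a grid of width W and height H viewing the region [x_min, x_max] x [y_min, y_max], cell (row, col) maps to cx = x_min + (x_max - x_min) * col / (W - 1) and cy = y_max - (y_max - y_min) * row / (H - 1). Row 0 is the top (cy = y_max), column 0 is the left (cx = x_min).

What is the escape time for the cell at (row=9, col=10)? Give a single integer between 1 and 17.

z_0 = 0 + 0i, c = -0.4818 + 0.1150i
Iter 1: z = -0.4818 + 0.1150i, |z|^2 = 0.2454
Iter 2: z = -0.2629 + 0.0042i, |z|^2 = 0.0691
Iter 3: z = -0.4127 + 0.1128i, |z|^2 = 0.1831
Iter 4: z = -0.3242 + 0.0219i, |z|^2 = 0.1056
Iter 5: z = -0.3772 + 0.1008i, |z|^2 = 0.1524
Iter 6: z = -0.3497 + 0.0390i, |z|^2 = 0.1238
Iter 7: z = -0.3610 + 0.0878i, |z|^2 = 0.1381
Iter 8: z = -0.3592 + 0.0516i, |z|^2 = 0.1317
Iter 9: z = -0.3555 + 0.0779i, |z|^2 = 0.1324
Iter 10: z = -0.3615 + 0.0596i, |z|^2 = 0.1343
Iter 11: z = -0.3547 + 0.0719i, |z|^2 = 0.1310
Iter 12: z = -0.3612 + 0.0640i, |z|^2 = 0.1346
Iter 13: z = -0.3555 + 0.0688i, |z|^2 = 0.1311
Iter 14: z = -0.3602 + 0.0661i, |z|^2 = 0.1341
Iter 15: z = -0.3564 + 0.0674i, |z|^2 = 0.1316
Iter 16: z = -0.3593 + 0.0670i, |z|^2 = 0.1336

Answer: 17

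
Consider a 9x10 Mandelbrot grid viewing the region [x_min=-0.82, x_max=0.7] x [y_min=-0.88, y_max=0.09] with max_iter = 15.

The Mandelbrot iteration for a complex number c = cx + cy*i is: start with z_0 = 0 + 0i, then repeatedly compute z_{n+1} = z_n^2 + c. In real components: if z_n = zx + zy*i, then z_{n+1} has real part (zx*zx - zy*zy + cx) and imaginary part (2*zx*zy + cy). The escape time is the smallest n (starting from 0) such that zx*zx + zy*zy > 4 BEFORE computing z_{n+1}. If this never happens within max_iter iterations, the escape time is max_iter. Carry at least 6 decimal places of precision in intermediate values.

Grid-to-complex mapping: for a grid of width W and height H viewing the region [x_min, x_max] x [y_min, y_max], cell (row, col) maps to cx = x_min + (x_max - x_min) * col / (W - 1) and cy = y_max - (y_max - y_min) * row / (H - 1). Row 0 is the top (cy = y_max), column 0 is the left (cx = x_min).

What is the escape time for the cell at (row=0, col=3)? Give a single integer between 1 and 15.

z_0 = 0 + 0i, c = -0.2500 + 0.0900i
Iter 1: z = -0.2500 + 0.0900i, |z|^2 = 0.0706
Iter 2: z = -0.1956 + 0.0450i, |z|^2 = 0.0403
Iter 3: z = -0.2138 + 0.0724i, |z|^2 = 0.0509
Iter 4: z = -0.2095 + 0.0590i, |z|^2 = 0.0474
Iter 5: z = -0.2096 + 0.0653i, |z|^2 = 0.0482
Iter 6: z = -0.2103 + 0.0626i, |z|^2 = 0.0482
Iter 7: z = -0.2097 + 0.0636i, |z|^2 = 0.0480
Iter 8: z = -0.2101 + 0.0633i, |z|^2 = 0.0481
Iter 9: z = -0.2099 + 0.0634i, |z|^2 = 0.0481
Iter 10: z = -0.2100 + 0.0634i, |z|^2 = 0.0481
Iter 11: z = -0.2099 + 0.0634i, |z|^2 = 0.0481
Iter 12: z = -0.2099 + 0.0634i, |z|^2 = 0.0481
Iter 13: z = -0.2099 + 0.0634i, |z|^2 = 0.0481
Iter 14: z = -0.2099 + 0.0634i, |z|^2 = 0.0481

Answer: 15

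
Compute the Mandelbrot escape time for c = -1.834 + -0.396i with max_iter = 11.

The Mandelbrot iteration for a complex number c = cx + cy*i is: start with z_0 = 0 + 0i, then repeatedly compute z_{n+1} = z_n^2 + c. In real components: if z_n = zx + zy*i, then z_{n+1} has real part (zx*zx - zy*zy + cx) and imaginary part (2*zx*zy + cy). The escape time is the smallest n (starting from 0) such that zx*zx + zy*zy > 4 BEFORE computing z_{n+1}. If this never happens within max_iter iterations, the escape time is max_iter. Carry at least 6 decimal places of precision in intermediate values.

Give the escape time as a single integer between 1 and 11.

z_0 = 0 + 0i, c = -1.8340 + -0.3960i
Iter 1: z = -1.8340 + -0.3960i, |z|^2 = 3.5204
Iter 2: z = 1.3727 + 1.0565i, |z|^2 = 3.0007
Iter 3: z = -1.0658 + 2.5047i, |z|^2 = 7.4094
Escaped at iteration 3

Answer: 3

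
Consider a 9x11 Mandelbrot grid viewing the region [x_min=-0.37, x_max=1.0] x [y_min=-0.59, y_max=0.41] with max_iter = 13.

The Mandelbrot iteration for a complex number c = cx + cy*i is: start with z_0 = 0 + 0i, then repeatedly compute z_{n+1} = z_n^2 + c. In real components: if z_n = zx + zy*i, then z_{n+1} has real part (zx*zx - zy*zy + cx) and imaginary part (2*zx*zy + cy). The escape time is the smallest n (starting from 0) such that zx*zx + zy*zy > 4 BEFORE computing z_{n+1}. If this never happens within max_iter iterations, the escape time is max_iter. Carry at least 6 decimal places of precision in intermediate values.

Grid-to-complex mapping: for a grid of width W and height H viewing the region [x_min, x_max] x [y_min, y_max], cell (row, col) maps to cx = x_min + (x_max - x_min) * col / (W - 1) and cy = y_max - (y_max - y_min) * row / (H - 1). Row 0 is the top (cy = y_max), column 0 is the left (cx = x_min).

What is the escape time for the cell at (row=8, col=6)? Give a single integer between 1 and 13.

Answer: 3

Derivation:
z_0 = 0 + 0i, c = 0.6575 + -0.3900i
Iter 1: z = 0.6575 + -0.3900i, |z|^2 = 0.5844
Iter 2: z = 0.9377 + -0.9029i, |z|^2 = 1.6944
Iter 3: z = 0.7217 + -2.0832i, |z|^2 = 4.8606
Escaped at iteration 3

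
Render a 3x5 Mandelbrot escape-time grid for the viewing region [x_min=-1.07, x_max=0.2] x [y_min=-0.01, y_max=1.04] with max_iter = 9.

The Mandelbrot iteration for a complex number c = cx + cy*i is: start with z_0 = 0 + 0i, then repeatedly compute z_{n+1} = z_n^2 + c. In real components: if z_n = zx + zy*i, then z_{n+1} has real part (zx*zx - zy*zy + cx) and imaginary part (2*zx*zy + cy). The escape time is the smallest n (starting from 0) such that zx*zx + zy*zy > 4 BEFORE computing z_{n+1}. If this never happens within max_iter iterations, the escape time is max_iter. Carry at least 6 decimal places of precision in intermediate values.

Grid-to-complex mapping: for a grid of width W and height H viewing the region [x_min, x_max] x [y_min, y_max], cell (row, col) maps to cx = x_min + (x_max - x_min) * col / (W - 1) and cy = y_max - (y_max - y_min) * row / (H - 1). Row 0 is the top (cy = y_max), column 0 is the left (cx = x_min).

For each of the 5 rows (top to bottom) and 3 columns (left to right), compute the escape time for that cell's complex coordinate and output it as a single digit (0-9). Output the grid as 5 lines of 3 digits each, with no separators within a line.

Answer: 344
365
599
999
999

Derivation:
(row=0, col=0): c = -1.0700 + 1.0400i → escape time 3
(row=0, col=1): c = -0.4350 + 1.0400i → escape time 4
(row=0, col=2): c = 0.2000 + 1.0400i → escape time 4
(row=1, col=0): c = -1.0700 + 0.7775i → escape time 3
(row=1, col=1): c = -0.4350 + 0.7775i → escape time 6
(row=1, col=2): c = 0.2000 + 0.7775i → escape time 5
(row=2, col=0): c = -1.0700 + 0.5150i → escape time 5
(row=2, col=1): c = -0.4350 + 0.5150i → escape time 9
(row=2, col=2): c = 0.2000 + 0.5150i → escape time 9
(row=3, col=0): c = -1.0700 + 0.2525i → escape time 9
(row=3, col=1): c = -0.4350 + 0.2525i → escape time 9
(row=3, col=2): c = 0.2000 + 0.2525i → escape time 9
(row=4, col=0): c = -1.0700 + -0.0100i → escape time 9
(row=4, col=1): c = -0.4350 + -0.0100i → escape time 9
(row=4, col=2): c = 0.2000 + -0.0100i → escape time 9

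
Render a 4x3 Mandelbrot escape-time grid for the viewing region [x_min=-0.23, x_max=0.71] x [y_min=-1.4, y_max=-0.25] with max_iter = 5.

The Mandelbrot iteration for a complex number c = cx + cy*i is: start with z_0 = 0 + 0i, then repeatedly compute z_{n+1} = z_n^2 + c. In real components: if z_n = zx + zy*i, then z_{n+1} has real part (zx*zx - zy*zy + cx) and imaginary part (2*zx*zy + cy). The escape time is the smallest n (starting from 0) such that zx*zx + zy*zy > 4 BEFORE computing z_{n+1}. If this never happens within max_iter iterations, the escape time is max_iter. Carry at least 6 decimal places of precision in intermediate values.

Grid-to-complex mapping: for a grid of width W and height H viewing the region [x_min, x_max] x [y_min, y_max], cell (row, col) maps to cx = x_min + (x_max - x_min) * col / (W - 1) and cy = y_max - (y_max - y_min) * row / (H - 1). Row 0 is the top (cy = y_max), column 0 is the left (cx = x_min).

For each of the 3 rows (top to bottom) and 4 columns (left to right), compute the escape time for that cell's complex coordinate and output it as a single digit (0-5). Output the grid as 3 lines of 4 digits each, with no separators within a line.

Answer: 5553
5542
2222

Derivation:
(row=0, col=0): c = -0.2300 + -0.2500i → escape time 5
(row=0, col=1): c = 0.0833 + -0.2500i → escape time 5
(row=0, col=2): c = 0.3967 + -0.2500i → escape time 5
(row=0, col=3): c = 0.7100 + -0.2500i → escape time 3
(row=1, col=0): c = -0.2300 + -0.8250i → escape time 5
(row=1, col=1): c = 0.0833 + -0.8250i → escape time 5
(row=1, col=2): c = 0.3967 + -0.8250i → escape time 4
(row=1, col=3): c = 0.7100 + -0.8250i → escape time 2
(row=2, col=0): c = -0.2300 + -1.4000i → escape time 2
(row=2, col=1): c = 0.0833 + -1.4000i → escape time 2
(row=2, col=2): c = 0.3967 + -1.4000i → escape time 2
(row=2, col=3): c = 0.7100 + -1.4000i → escape time 2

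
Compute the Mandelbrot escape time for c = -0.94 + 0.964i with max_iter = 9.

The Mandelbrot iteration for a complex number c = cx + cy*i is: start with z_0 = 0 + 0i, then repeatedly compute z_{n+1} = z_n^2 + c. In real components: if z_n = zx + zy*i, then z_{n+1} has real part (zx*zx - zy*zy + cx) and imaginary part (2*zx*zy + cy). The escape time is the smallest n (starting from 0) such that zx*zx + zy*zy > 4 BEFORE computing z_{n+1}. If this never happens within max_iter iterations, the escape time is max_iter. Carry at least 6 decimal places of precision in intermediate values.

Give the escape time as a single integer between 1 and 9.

Answer: 3

Derivation:
z_0 = 0 + 0i, c = -0.9400 + 0.9640i
Iter 1: z = -0.9400 + 0.9640i, |z|^2 = 1.8129
Iter 2: z = -0.9857 + -0.8483i, |z|^2 = 1.6912
Iter 3: z = -0.6881 + 2.6364i, |z|^2 = 7.4239
Escaped at iteration 3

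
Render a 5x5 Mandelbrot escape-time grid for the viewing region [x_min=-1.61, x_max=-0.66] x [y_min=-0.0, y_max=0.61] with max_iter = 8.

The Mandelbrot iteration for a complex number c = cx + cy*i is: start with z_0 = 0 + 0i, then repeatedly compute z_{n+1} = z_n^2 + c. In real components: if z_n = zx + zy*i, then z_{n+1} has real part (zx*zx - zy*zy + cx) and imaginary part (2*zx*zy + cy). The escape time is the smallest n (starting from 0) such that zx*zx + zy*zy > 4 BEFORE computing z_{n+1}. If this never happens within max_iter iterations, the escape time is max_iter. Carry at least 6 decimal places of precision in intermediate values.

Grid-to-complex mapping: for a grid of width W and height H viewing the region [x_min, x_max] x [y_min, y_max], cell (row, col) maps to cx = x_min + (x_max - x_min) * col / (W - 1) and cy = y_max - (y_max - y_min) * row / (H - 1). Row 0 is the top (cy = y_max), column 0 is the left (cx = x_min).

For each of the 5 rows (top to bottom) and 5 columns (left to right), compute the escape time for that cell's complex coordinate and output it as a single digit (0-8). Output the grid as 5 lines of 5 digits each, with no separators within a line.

Answer: 33457
34568
46888
58888
88888

Derivation:
(row=0, col=0): c = -1.6100 + 0.6100i → escape time 3
(row=0, col=1): c = -1.3725 + 0.6100i → escape time 3
(row=0, col=2): c = -1.1350 + 0.6100i → escape time 4
(row=0, col=3): c = -0.8975 + 0.6100i → escape time 5
(row=0, col=4): c = -0.6600 + 0.6100i → escape time 7
(row=1, col=0): c = -1.6100 + 0.4575i → escape time 3
(row=1, col=1): c = -1.3725 + 0.4575i → escape time 4
(row=1, col=2): c = -1.1350 + 0.4575i → escape time 5
(row=1, col=3): c = -0.8975 + 0.4575i → escape time 6
(row=1, col=4): c = -0.6600 + 0.4575i → escape time 8
(row=2, col=0): c = -1.6100 + 0.3050i → escape time 4
(row=2, col=1): c = -1.3725 + 0.3050i → escape time 6
(row=2, col=2): c = -1.1350 + 0.3050i → escape time 8
(row=2, col=3): c = -0.8975 + 0.3050i → escape time 8
(row=2, col=4): c = -0.6600 + 0.3050i → escape time 8
(row=3, col=0): c = -1.6100 + 0.1525i → escape time 5
(row=3, col=1): c = -1.3725 + 0.1525i → escape time 8
(row=3, col=2): c = -1.1350 + 0.1525i → escape time 8
(row=3, col=3): c = -0.8975 + 0.1525i → escape time 8
(row=3, col=4): c = -0.6600 + 0.1525i → escape time 8
(row=4, col=0): c = -1.6100 + 0.0000i → escape time 8
(row=4, col=1): c = -1.3725 + 0.0000i → escape time 8
(row=4, col=2): c = -1.1350 + 0.0000i → escape time 8
(row=4, col=3): c = -0.8975 + 0.0000i → escape time 8
(row=4, col=4): c = -0.6600 + 0.0000i → escape time 8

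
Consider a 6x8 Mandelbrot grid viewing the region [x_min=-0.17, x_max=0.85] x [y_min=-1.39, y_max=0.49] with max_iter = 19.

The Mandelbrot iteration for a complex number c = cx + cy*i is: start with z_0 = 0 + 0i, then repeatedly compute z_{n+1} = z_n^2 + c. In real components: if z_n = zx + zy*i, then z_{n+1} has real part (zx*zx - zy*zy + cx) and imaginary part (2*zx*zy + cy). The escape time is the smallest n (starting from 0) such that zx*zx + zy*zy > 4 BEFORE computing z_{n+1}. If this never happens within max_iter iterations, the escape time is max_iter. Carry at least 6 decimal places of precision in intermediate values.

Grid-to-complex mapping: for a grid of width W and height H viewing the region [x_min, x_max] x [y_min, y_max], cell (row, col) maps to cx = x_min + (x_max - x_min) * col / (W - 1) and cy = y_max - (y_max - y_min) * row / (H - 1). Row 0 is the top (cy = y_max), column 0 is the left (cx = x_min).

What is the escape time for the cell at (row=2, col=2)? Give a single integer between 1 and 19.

Answer: 19

Derivation:
z_0 = 0 + 0i, c = 0.2380 + -0.0471i
Iter 1: z = 0.2380 + -0.0471i, |z|^2 = 0.0589
Iter 2: z = 0.2924 + -0.0696i, |z|^2 = 0.0904
Iter 3: z = 0.3187 + -0.0878i, |z|^2 = 0.1093
Iter 4: z = 0.3318 + -0.1031i, |z|^2 = 0.1207
Iter 5: z = 0.3375 + -0.1156i, |z|^2 = 0.1273
Iter 6: z = 0.3385 + -0.1252i, |z|^2 = 0.1303
Iter 7: z = 0.3369 + -0.1319i, |z|^2 = 0.1309
Iter 8: z = 0.3341 + -0.1360i, |z|^2 = 0.1301
Iter 9: z = 0.3311 + -0.1380i, |z|^2 = 0.1287
Iter 10: z = 0.3286 + -0.1386i, |z|^2 = 0.1272
Iter 11: z = 0.3268 + -0.1382i, |z|^2 = 0.1259
Iter 12: z = 0.3257 + -0.1375i, |z|^2 = 0.1250
Iter 13: z = 0.3252 + -0.1367i, |z|^2 = 0.1244
Iter 14: z = 0.3251 + -0.1360i, |z|^2 = 0.1242
Iter 15: z = 0.3252 + -0.1356i, |z|^2 = 0.1241
Iter 16: z = 0.3253 + -0.1353i, |z|^2 = 0.1242
Iter 17: z = 0.3255 + -0.1352i, |z|^2 = 0.1243
Iter 18: z = 0.3257 + -0.1352i, |z|^2 = 0.1243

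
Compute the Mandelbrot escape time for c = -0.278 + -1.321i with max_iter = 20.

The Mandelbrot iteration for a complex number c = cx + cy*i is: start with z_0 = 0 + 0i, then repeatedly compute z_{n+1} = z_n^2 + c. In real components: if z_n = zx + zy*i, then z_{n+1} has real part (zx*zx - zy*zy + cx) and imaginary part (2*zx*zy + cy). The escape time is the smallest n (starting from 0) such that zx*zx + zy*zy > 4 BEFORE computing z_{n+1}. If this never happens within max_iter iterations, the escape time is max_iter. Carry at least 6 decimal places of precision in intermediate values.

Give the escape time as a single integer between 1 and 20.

z_0 = 0 + 0i, c = -0.2780 + -1.3210i
Iter 1: z = -0.2780 + -1.3210i, |z|^2 = 1.8223
Iter 2: z = -1.9458 + -0.5865i, |z|^2 = 4.1300
Escaped at iteration 2

Answer: 2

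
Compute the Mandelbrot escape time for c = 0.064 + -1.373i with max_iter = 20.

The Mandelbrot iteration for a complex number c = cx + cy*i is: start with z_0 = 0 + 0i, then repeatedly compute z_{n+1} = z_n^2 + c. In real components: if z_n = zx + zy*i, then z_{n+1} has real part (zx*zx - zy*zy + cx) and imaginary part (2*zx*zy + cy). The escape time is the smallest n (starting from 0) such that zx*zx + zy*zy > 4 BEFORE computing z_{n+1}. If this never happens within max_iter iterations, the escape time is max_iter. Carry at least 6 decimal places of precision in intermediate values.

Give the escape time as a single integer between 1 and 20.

Answer: 2

Derivation:
z_0 = 0 + 0i, c = 0.0640 + -1.3730i
Iter 1: z = 0.0640 + -1.3730i, |z|^2 = 1.8892
Iter 2: z = -1.8170 + -1.5487i, |z|^2 = 5.7002
Escaped at iteration 2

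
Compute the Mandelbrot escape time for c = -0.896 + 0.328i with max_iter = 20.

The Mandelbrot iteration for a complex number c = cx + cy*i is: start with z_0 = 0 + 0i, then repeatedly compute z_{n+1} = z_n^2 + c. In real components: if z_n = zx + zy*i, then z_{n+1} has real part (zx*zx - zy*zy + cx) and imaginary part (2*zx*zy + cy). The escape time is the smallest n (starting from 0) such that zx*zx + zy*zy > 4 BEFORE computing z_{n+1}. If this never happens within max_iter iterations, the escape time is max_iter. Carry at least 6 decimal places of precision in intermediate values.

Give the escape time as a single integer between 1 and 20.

z_0 = 0 + 0i, c = -0.8960 + 0.3280i
Iter 1: z = -0.8960 + 0.3280i, |z|^2 = 0.9104
Iter 2: z = -0.2008 + -0.2598i, |z|^2 = 0.1078
Iter 3: z = -0.9232 + 0.4323i, |z|^2 = 1.0391
Iter 4: z = -0.2306 + -0.4702i, |z|^2 = 0.2743
Iter 5: z = -1.0639 + 0.5449i, |z|^2 = 1.4288
Iter 6: z = -0.0610 + -0.8314i, |z|^2 = 0.6950
Iter 7: z = -1.5835 + 0.4295i, |z|^2 = 2.6920
Iter 8: z = 1.4270 + -1.0322i, |z|^2 = 3.1019
Iter 9: z = 0.0749 + -2.6181i, |z|^2 = 6.8599
Escaped at iteration 9

Answer: 9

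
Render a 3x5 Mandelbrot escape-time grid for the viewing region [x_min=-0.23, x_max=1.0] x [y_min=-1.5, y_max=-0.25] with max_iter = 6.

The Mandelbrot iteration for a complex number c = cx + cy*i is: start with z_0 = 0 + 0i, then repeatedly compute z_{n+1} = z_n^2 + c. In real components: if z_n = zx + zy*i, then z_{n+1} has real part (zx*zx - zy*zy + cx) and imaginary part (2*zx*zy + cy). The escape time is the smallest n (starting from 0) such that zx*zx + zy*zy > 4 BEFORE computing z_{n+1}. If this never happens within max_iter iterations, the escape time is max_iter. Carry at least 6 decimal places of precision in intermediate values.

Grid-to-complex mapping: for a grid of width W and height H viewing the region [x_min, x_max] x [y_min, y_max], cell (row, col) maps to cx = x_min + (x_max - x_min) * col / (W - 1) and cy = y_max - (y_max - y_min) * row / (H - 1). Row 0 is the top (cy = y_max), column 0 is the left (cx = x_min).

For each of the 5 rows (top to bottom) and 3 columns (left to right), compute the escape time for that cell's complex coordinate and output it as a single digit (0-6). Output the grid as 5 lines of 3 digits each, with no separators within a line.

(row=0, col=0): c = -0.2300 + -0.2500i → escape time 6
(row=0, col=1): c = 0.3850 + -0.2500i → escape time 6
(row=0, col=2): c = 1.0000 + -0.2500i → escape time 2
(row=1, col=0): c = -0.2300 + -0.5625i → escape time 6
(row=1, col=1): c = 0.3850 + -0.5625i → escape time 6
(row=1, col=2): c = 1.0000 + -0.5625i → escape time 2
(row=2, col=0): c = -0.2300 + -0.8750i → escape time 6
(row=2, col=1): c = 0.3850 + -0.8750i → escape time 4
(row=2, col=2): c = 1.0000 + -0.8750i → escape time 2
(row=3, col=0): c = -0.2300 + -1.1875i → escape time 3
(row=3, col=1): c = 0.3850 + -1.1875i → escape time 2
(row=3, col=2): c = 1.0000 + -1.1875i → escape time 2
(row=4, col=0): c = -0.2300 + -1.5000i → escape time 2
(row=4, col=1): c = 0.3850 + -1.5000i → escape time 2
(row=4, col=2): c = 1.0000 + -1.5000i → escape time 2

Answer: 662
662
642
322
222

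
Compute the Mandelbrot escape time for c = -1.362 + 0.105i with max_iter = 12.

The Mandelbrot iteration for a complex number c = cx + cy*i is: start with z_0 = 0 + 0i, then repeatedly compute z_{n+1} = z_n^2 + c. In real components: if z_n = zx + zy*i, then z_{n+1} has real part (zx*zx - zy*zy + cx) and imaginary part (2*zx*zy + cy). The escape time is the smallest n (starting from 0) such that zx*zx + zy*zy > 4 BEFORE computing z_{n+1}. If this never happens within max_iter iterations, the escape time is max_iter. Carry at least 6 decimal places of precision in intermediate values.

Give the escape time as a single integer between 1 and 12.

Answer: 12

Derivation:
z_0 = 0 + 0i, c = -1.3620 + 0.1050i
Iter 1: z = -1.3620 + 0.1050i, |z|^2 = 1.8661
Iter 2: z = 0.4820 + -0.1810i, |z|^2 = 0.2651
Iter 3: z = -1.1624 + -0.0695i, |z|^2 = 1.3561
Iter 4: z = -0.0156 + 0.2666i, |z|^2 = 0.0713
Iter 5: z = -1.4328 + 0.0967i, |z|^2 = 2.0624
Iter 6: z = 0.6817 + -0.1721i, |z|^2 = 0.4943
Iter 7: z = -0.9269 + -0.1296i, |z|^2 = 0.8760
Iter 8: z = -0.5196 + 0.3452i, |z|^2 = 0.3891
Iter 9: z = -1.2112 + -0.2537i, |z|^2 = 1.5314
Iter 10: z = 0.0407 + 0.7196i, |z|^2 = 0.5195
Iter 11: z = -1.8782 + 0.1636i, |z|^2 = 3.5545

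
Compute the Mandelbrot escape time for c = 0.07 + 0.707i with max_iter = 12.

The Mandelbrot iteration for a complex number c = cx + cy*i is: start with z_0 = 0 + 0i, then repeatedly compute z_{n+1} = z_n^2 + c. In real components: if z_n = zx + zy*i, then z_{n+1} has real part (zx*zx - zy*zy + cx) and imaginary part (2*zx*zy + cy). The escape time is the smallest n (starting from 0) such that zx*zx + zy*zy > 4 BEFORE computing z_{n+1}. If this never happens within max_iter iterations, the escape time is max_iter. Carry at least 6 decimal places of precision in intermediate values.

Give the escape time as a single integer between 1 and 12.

z_0 = 0 + 0i, c = 0.0700 + 0.7070i
Iter 1: z = 0.0700 + 0.7070i, |z|^2 = 0.5047
Iter 2: z = -0.4249 + 0.8060i, |z|^2 = 0.8302
Iter 3: z = -0.3990 + 0.0220i, |z|^2 = 0.1597
Iter 4: z = 0.2287 + 0.6894i, |z|^2 = 0.5277
Iter 5: z = -0.3530 + 1.0224i, |z|^2 = 1.1699
Iter 6: z = -0.8507 + -0.0148i, |z|^2 = 0.7239
Iter 7: z = 0.7934 + 0.7322i, |z|^2 = 1.1657
Iter 8: z = 0.1634 + 1.8690i, |z|^2 = 3.5198
Iter 9: z = -3.3964 + 1.3176i, |z|^2 = 13.2720
Escaped at iteration 9

Answer: 9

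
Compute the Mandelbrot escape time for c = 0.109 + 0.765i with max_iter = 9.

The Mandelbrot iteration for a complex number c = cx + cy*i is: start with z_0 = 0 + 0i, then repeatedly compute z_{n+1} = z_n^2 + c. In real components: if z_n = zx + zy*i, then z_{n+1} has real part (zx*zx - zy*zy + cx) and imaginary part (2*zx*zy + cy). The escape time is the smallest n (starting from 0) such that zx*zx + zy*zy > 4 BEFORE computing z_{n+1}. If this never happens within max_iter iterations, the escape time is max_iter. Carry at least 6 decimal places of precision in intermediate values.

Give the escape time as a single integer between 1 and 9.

Answer: 7

Derivation:
z_0 = 0 + 0i, c = 0.1090 + 0.7650i
Iter 1: z = 0.1090 + 0.7650i, |z|^2 = 0.5971
Iter 2: z = -0.4643 + 0.9318i, |z|^2 = 1.0838
Iter 3: z = -0.5436 + -0.1003i, |z|^2 = 0.3055
Iter 4: z = 0.3944 + 0.8741i, |z|^2 = 0.9196
Iter 5: z = -0.4994 + 1.4545i, |z|^2 = 2.3650
Iter 6: z = -1.7571 + -0.6878i, |z|^2 = 3.5605
Iter 7: z = 2.7233 + 3.1822i, |z|^2 = 17.5429
Escaped at iteration 7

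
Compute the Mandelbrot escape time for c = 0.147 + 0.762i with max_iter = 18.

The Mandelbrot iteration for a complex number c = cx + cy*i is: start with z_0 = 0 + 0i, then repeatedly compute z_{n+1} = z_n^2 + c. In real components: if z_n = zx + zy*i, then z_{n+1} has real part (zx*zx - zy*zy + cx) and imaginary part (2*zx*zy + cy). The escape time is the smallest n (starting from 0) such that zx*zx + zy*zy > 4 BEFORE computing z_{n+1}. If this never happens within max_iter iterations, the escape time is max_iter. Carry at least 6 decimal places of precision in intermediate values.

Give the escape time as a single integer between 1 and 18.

Answer: 6

Derivation:
z_0 = 0 + 0i, c = 0.1470 + 0.7620i
Iter 1: z = 0.1470 + 0.7620i, |z|^2 = 0.6023
Iter 2: z = -0.4120 + 0.9860i, |z|^2 = 1.1420
Iter 3: z = -0.6555 + -0.0506i, |z|^2 = 0.4322
Iter 4: z = 0.5741 + 0.8283i, |z|^2 = 1.0156
Iter 5: z = -0.2095 + 1.7130i, |z|^2 = 2.9783
Iter 6: z = -2.7436 + 0.0444i, |z|^2 = 7.5291
Escaped at iteration 6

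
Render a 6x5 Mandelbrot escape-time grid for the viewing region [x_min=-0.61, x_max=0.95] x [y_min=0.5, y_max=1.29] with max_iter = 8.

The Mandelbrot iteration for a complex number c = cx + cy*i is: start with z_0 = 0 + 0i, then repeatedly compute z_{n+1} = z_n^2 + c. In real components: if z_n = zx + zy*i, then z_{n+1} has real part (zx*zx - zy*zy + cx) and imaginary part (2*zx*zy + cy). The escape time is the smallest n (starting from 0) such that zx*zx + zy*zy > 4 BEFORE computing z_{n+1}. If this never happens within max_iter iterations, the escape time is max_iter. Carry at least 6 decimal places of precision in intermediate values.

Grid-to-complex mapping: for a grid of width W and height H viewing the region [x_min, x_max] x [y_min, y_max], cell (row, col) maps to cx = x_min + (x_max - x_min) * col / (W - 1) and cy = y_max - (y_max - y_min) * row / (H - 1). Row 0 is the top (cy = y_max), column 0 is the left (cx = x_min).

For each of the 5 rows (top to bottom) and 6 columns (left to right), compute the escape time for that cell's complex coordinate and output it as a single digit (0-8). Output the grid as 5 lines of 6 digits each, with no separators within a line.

Answer: 332222
354322
467422
888732
888832

Derivation:
(row=0, col=0): c = -0.6100 + 1.2900i → escape time 3
(row=0, col=1): c = -0.2980 + 1.2900i → escape time 3
(row=0, col=2): c = 0.0140 + 1.2900i → escape time 2
(row=0, col=3): c = 0.3260 + 1.2900i → escape time 2
(row=0, col=4): c = 0.6380 + 1.2900i → escape time 2
(row=0, col=5): c = 0.9500 + 1.2900i → escape time 2
(row=1, col=0): c = -0.6100 + 1.0925i → escape time 3
(row=1, col=1): c = -0.2980 + 1.0925i → escape time 5
(row=1, col=2): c = 0.0140 + 1.0925i → escape time 4
(row=1, col=3): c = 0.3260 + 1.0925i → escape time 3
(row=1, col=4): c = 0.6380 + 1.0925i → escape time 2
(row=1, col=5): c = 0.9500 + 1.0925i → escape time 2
(row=2, col=0): c = -0.6100 + 0.8950i → escape time 4
(row=2, col=1): c = -0.2980 + 0.8950i → escape time 6
(row=2, col=2): c = 0.0140 + 0.8950i → escape time 7
(row=2, col=3): c = 0.3260 + 0.8950i → escape time 4
(row=2, col=4): c = 0.6380 + 0.8950i → escape time 2
(row=2, col=5): c = 0.9500 + 0.8950i → escape time 2
(row=3, col=0): c = -0.6100 + 0.6975i → escape time 8
(row=3, col=1): c = -0.2980 + 0.6975i → escape time 8
(row=3, col=2): c = 0.0140 + 0.6975i → escape time 8
(row=3, col=3): c = 0.3260 + 0.6975i → escape time 7
(row=3, col=4): c = 0.6380 + 0.6975i → escape time 3
(row=3, col=5): c = 0.9500 + 0.6975i → escape time 2
(row=4, col=0): c = -0.6100 + 0.5000i → escape time 8
(row=4, col=1): c = -0.2980 + 0.5000i → escape time 8
(row=4, col=2): c = 0.0140 + 0.5000i → escape time 8
(row=4, col=3): c = 0.3260 + 0.5000i → escape time 8
(row=4, col=4): c = 0.6380 + 0.5000i → escape time 3
(row=4, col=5): c = 0.9500 + 0.5000i → escape time 2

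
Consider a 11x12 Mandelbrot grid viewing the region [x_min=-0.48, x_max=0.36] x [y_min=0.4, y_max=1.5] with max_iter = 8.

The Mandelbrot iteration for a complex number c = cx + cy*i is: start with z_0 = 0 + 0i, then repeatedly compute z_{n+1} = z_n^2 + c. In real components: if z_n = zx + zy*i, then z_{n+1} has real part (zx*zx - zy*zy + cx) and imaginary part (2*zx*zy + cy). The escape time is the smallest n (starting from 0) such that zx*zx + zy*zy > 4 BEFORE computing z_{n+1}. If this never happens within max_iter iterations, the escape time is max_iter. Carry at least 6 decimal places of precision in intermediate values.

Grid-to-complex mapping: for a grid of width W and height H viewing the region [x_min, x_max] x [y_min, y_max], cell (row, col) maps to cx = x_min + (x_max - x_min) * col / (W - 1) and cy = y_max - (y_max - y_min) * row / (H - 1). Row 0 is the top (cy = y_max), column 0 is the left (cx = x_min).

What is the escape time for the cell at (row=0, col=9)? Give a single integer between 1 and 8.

z_0 = 0 + 0i, c = 0.2760 + 1.5000i
Iter 1: z = 0.2760 + 1.5000i, |z|^2 = 2.3262
Iter 2: z = -1.8978 + 2.3280i, |z|^2 = 9.0213
Escaped at iteration 2

Answer: 2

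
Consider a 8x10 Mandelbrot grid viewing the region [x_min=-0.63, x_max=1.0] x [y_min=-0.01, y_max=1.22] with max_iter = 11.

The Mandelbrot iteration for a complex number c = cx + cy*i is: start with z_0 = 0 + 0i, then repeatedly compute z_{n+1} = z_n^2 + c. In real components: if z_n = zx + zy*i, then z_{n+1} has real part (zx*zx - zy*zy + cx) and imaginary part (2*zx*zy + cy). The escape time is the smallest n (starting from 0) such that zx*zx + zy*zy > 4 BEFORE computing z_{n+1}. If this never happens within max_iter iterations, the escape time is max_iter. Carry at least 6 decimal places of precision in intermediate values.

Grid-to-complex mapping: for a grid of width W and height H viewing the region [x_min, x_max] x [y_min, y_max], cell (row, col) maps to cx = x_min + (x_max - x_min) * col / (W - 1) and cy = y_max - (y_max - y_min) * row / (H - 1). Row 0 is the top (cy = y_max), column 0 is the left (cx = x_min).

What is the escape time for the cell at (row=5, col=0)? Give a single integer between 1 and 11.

Answer: 9

Derivation:
z_0 = 0 + 0i, c = -0.6300 + 0.5367i
Iter 1: z = -0.6300 + 0.5367i, |z|^2 = 0.6849
Iter 2: z = -0.5211 + -0.1395i, |z|^2 = 0.2910
Iter 3: z = -0.3779 + 0.6821i, |z|^2 = 0.6081
Iter 4: z = -0.9524 + 0.0211i, |z|^2 = 0.9076
Iter 5: z = 0.2767 + 0.4964i, |z|^2 = 0.3230
Iter 6: z = -0.7999 + 0.8114i, |z|^2 = 1.2981
Iter 7: z = -0.6485 + -0.7613i, |z|^2 = 1.0002
Iter 8: z = -0.7891 + 1.5241i, |z|^2 = 2.9456
Iter 9: z = -2.3303 + -1.8687i, |z|^2 = 8.9221
Escaped at iteration 9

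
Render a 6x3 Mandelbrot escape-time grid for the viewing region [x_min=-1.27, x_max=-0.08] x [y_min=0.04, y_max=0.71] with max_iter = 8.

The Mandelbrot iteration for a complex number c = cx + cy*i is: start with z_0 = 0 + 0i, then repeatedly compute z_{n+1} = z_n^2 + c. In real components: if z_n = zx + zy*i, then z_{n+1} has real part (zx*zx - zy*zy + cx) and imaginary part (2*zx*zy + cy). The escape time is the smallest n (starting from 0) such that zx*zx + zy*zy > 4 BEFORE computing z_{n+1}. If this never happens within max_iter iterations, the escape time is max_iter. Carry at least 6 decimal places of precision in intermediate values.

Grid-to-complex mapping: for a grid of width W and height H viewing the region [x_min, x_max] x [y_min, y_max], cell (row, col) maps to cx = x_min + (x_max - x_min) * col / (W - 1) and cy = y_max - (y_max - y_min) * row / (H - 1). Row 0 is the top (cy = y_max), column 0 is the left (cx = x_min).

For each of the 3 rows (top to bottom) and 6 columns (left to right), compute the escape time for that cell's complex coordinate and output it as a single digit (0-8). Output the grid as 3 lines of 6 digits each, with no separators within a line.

(row=0, col=0): c = -1.2700 + 0.7100i → escape time 3
(row=0, col=1): c = -1.0320 + 0.7100i → escape time 4
(row=0, col=2): c = -0.7940 + 0.7100i → escape time 4
(row=0, col=3): c = -0.5560 + 0.7100i → escape time 7
(row=0, col=4): c = -0.3180 + 0.7100i → escape time 8
(row=0, col=5): c = -0.0800 + 0.7100i → escape time 8
(row=1, col=0): c = -1.2700 + 0.3750i → escape time 8
(row=1, col=1): c = -1.0320 + 0.3750i → escape time 8
(row=1, col=2): c = -0.7940 + 0.3750i → escape time 8
(row=1, col=3): c = -0.5560 + 0.3750i → escape time 8
(row=1, col=4): c = -0.3180 + 0.3750i → escape time 8
(row=1, col=5): c = -0.0800 + 0.3750i → escape time 8
(row=2, col=0): c = -1.2700 + 0.0400i → escape time 8
(row=2, col=1): c = -1.0320 + 0.0400i → escape time 8
(row=2, col=2): c = -0.7940 + 0.0400i → escape time 8
(row=2, col=3): c = -0.5560 + 0.0400i → escape time 8
(row=2, col=4): c = -0.3180 + 0.0400i → escape time 8
(row=2, col=5): c = -0.0800 + 0.0400i → escape time 8

Answer: 344788
888888
888888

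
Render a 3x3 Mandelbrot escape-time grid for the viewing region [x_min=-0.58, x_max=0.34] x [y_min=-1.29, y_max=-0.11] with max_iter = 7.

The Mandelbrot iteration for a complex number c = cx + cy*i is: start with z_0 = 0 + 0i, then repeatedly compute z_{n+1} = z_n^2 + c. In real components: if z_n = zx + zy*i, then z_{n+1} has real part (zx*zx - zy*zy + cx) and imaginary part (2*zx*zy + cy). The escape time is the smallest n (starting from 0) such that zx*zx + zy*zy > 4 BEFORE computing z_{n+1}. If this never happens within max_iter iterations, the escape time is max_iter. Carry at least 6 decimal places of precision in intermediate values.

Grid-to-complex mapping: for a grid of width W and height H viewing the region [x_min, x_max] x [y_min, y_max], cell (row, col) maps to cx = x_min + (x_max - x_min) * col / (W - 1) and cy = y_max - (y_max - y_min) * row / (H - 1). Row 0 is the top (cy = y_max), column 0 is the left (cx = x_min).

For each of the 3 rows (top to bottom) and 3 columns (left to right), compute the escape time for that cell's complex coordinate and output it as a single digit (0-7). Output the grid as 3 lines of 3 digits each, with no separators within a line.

(row=0, col=0): c = -0.5800 + -0.1100i → escape time 7
(row=0, col=1): c = -0.1200 + -0.1100i → escape time 7
(row=0, col=2): c = 0.3400 + -0.1100i → escape time 7
(row=1, col=0): c = -0.5800 + -0.7000i → escape time 7
(row=1, col=1): c = -0.1200 + -0.7000i → escape time 7
(row=1, col=2): c = 0.3400 + -0.7000i → escape time 7
(row=2, col=0): c = -0.5800 + -1.2900i → escape time 3
(row=2, col=1): c = -0.1200 + -1.2900i → escape time 2
(row=2, col=2): c = 0.3400 + -1.2900i → escape time 2

Answer: 777
777
322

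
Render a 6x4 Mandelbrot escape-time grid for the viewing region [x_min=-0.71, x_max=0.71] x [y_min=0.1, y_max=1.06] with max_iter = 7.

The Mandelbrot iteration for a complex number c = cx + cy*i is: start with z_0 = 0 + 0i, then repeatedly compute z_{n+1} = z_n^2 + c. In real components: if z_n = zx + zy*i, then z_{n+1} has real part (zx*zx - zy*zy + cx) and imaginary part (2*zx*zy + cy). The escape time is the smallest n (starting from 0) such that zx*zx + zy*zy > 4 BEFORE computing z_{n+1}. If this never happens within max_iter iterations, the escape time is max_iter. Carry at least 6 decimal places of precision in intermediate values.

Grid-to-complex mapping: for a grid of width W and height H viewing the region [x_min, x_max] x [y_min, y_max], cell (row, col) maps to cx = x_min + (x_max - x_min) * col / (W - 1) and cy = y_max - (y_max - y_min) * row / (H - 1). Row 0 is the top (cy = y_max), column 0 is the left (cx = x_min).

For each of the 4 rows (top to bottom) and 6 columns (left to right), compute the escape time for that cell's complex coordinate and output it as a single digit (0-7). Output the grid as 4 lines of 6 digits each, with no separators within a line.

(row=0, col=0): c = -0.7100 + 1.0600i → escape time 3
(row=0, col=1): c = -0.4260 + 1.0600i → escape time 4
(row=0, col=2): c = -0.1420 + 1.0600i → escape time 7
(row=0, col=3): c = 0.1420 + 1.0600i → escape time 4
(row=0, col=4): c = 0.4260 + 1.0600i → escape time 2
(row=0, col=5): c = 0.7100 + 1.0600i → escape time 2
(row=1, col=0): c = -0.7100 + 0.7400i → escape time 4
(row=1, col=1): c = -0.4260 + 0.7400i → escape time 7
(row=1, col=2): c = -0.1420 + 0.7400i → escape time 7
(row=1, col=3): c = 0.1420 + 0.7400i → escape time 6
(row=1, col=4): c = 0.4260 + 0.7400i → escape time 4
(row=1, col=5): c = 0.7100 + 0.7400i → escape time 3
(row=2, col=0): c = -0.7100 + 0.4200i → escape time 7
(row=2, col=1): c = -0.4260 + 0.4200i → escape time 7
(row=2, col=2): c = -0.1420 + 0.4200i → escape time 7
(row=2, col=3): c = 0.1420 + 0.4200i → escape time 7
(row=2, col=4): c = 0.4260 + 0.4200i → escape time 7
(row=2, col=5): c = 0.7100 + 0.4200i → escape time 3
(row=3, col=0): c = -0.7100 + 0.1000i → escape time 7
(row=3, col=1): c = -0.4260 + 0.1000i → escape time 7
(row=3, col=2): c = -0.1420 + 0.1000i → escape time 7
(row=3, col=3): c = 0.1420 + 0.1000i → escape time 7
(row=3, col=4): c = 0.4260 + 0.1000i → escape time 6
(row=3, col=5): c = 0.7100 + 0.1000i → escape time 3

Answer: 347422
477643
777773
777763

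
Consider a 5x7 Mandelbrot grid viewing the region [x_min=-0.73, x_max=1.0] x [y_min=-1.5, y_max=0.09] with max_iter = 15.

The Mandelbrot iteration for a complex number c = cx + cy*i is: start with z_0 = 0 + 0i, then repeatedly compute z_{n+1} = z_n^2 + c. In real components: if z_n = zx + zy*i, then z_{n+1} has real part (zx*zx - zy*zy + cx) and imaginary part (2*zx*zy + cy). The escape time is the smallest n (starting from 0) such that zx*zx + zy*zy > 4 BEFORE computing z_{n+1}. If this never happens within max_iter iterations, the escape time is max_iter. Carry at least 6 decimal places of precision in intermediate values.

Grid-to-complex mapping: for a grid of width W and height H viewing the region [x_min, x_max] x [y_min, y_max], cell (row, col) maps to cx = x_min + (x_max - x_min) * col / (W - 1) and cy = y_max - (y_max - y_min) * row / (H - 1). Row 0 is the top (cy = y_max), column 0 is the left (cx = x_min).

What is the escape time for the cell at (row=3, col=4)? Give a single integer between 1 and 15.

z_0 = 0 + 0i, c = 1.0000 + -0.7050i
Iter 1: z = 1.0000 + -0.7050i, |z|^2 = 1.4970
Iter 2: z = 1.5030 + -2.1150i, |z|^2 = 6.7322
Escaped at iteration 2

Answer: 2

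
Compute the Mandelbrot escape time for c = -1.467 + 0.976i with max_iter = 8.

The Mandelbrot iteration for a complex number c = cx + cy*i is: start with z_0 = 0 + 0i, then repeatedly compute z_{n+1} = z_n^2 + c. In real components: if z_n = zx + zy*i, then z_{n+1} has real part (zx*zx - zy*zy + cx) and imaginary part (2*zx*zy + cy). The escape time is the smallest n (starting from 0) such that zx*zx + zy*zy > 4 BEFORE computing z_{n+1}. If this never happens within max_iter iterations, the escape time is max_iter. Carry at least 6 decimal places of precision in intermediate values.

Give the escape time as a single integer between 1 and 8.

Answer: 3

Derivation:
z_0 = 0 + 0i, c = -1.4670 + 0.9760i
Iter 1: z = -1.4670 + 0.9760i, |z|^2 = 3.1047
Iter 2: z = -0.2675 + -1.8876i, |z|^2 = 3.6345
Iter 3: z = -4.9584 + 1.9858i, |z|^2 = 28.5294
Escaped at iteration 3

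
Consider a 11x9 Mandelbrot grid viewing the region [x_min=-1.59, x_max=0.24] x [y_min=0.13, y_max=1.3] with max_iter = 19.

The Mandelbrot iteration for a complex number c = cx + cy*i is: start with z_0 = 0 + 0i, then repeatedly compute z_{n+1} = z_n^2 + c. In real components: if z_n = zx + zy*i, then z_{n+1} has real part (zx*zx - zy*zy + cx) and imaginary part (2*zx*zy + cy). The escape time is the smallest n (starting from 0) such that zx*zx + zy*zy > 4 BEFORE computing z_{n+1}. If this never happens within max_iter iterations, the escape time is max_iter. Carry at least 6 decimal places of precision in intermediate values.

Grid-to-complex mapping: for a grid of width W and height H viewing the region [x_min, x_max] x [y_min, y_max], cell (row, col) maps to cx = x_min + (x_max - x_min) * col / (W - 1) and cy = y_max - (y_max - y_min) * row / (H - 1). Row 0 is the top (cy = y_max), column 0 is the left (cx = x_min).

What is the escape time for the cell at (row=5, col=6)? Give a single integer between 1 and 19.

Answer: 19

Derivation:
z_0 = 0 + 0i, c = -0.4920 + 0.5688i
Iter 1: z = -0.4920 + 0.5688i, |z|^2 = 0.5655
Iter 2: z = -0.5734 + 0.0091i, |z|^2 = 0.3289
Iter 3: z = -0.1633 + 0.5583i, |z|^2 = 0.3384
Iter 4: z = -0.7771 + 0.3864i, |z|^2 = 0.7531
Iter 5: z = -0.0375 + -0.0318i, |z|^2 = 0.0024
Iter 6: z = -0.4916 + 0.5711i, |z|^2 = 0.5679
Iter 7: z = -0.5765 + 0.0072i, |z|^2 = 0.3324
Iter 8: z = -0.1597 + 0.5604i, |z|^2 = 0.3396
Iter 9: z = -0.7806 + 0.3898i, |z|^2 = 0.7613
Iter 10: z = -0.0346 + -0.0398i, |z|^2 = 0.0028
Iter 11: z = -0.4924 + 0.5715i, |z|^2 = 0.5691
Iter 12: z = -0.5762 + 0.0060i, |z|^2 = 0.3320
Iter 13: z = -0.1601 + 0.5619i, |z|^2 = 0.3413
Iter 14: z = -0.7821 + 0.3889i, |z|^2 = 0.7629
Iter 15: z = -0.0315 + -0.0395i, |z|^2 = 0.0026
Iter 16: z = -0.4926 + 0.5712i, |z|^2 = 0.5689
Iter 17: z = -0.5757 + 0.0060i, |z|^2 = 0.3315
Iter 18: z = -0.1606 + 0.5618i, |z|^2 = 0.3415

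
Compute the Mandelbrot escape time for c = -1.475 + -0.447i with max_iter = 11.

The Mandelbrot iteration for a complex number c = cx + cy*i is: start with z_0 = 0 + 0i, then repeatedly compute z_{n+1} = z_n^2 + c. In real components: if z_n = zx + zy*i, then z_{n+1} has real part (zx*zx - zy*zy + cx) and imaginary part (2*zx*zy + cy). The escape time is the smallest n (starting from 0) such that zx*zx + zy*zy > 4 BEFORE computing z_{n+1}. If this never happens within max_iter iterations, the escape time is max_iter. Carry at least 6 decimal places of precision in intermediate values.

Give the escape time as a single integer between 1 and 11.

Answer: 3

Derivation:
z_0 = 0 + 0i, c = -1.4750 + -0.4470i
Iter 1: z = -1.4750 + -0.4470i, |z|^2 = 2.3754
Iter 2: z = 0.5008 + 0.8717i, |z|^2 = 1.0106
Iter 3: z = -1.9840 + 0.4261i, |z|^2 = 4.1176
Escaped at iteration 3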